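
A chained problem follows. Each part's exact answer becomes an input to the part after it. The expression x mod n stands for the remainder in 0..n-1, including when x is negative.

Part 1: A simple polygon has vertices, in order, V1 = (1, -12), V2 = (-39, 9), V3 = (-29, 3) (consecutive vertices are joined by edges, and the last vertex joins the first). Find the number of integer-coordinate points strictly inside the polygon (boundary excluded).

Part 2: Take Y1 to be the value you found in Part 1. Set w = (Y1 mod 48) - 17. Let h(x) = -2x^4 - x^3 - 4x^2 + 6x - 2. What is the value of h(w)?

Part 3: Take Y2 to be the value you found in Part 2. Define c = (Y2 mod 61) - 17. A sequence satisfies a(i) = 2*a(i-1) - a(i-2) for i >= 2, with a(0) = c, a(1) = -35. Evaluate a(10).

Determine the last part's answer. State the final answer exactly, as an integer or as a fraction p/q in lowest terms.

-719

Part 1: cross terms: (1*9 - -39*-12)=-459, (-39*3 - -29*9)=144, (-29*-12 - 1*3)=345; twice the area = |30| = 30; area = 15; boundary points = 1 + 2 + 15 = 18; strictly interior points = area - boundary/2 + 1 = 7; answer 7
Part 2: Y1 = 7; w = -10; -2*(-10)^4 - 1*(-10)^3 - 4*(-10)^2 + 6*(-10)^1 - 2 = (-20000) + (1000) + (-400) + (-60) + (-2) = -19462; answer -19462
Part 3: Y2 = -19462; c = 41; a(2) = 2*(-35) - 1*(41) = -111; iterating: a(2)=-111, a(3)=-187, a(4)=-263, a(5)=-339, a(6)=-415, a(7)=-491, a(8)=-567, a(9)=-643, a(10)=-719; answer -719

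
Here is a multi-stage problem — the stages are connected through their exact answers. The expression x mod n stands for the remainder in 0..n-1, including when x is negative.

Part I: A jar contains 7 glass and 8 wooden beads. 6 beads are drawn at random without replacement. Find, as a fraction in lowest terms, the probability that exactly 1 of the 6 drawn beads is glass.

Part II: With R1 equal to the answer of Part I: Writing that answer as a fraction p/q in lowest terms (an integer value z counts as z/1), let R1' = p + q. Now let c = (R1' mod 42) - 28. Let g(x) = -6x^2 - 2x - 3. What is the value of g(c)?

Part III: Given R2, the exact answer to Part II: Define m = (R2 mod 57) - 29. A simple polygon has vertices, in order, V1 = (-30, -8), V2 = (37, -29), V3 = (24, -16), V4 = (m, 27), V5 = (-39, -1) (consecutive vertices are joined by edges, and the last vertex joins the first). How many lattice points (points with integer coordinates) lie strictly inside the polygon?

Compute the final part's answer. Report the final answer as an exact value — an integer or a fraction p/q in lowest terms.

Part I: total draws C(15,6) = 5005; favorable C(7,1)*C(8,5) = 392; P = 56/715; answer 56/715
Part II: R1 = 56/715; threaded value p + q = 771; c = -13; -6*(-13)^2 - 2*(-13)^1 - 3 = (-1014) + (26) + (-3) = -991; answer -991
Part III: R2 = -991; m = 6; cross terms: (-30*-29 - 37*-8)=1166, (37*-16 - 24*-29)=104, (24*27 - 6*-16)=744, (6*-1 - -39*27)=1047, (-39*-8 - -30*-1)=282; twice the area = |3343| = 3343; area = 3343/2; boundary points = 1 + 13 + 1 + 1 + 1 = 17; strictly interior points = area - boundary/2 + 1 = 1664; answer 1664

1664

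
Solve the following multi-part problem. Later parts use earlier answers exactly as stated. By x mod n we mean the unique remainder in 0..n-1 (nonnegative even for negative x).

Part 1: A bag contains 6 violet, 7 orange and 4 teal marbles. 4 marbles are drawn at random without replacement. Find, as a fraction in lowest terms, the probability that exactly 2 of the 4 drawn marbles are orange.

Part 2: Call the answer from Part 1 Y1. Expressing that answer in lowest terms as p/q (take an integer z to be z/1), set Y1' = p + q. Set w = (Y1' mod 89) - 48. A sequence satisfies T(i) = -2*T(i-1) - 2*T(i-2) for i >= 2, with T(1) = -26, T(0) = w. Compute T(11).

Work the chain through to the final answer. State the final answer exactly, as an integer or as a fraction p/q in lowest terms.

Part 1: total draws C(17,4) = 2380; favorable C(7,2)*C(10,2) = 945; P = 27/68; answer 27/68
Part 2: Y1 = 27/68; threaded value p + q = 95; w = -42; T(2) = -2*(-26) - 2*(-42) = 136; iterating: T(2)=136, T(3)=-220, T(4)=168, T(5)=104, T(6)=-544, T(7)=880, T(8)=-672, T(9)=-416, T(10)=2176, T(11)=-3520; answer -3520

-3520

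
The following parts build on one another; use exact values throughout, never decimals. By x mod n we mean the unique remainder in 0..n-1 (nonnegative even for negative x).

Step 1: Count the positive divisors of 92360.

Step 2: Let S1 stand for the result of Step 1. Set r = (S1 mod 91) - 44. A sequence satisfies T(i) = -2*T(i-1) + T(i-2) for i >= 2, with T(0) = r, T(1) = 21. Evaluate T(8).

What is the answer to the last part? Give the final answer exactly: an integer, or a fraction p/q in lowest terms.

-13300

Step 1: 92360 = 2^3 * 5 * 2309; number of divisors = (3+1) * (1+1) * (1+1) = 16; answer 16
Step 2: S1 = 16; r = -28; T(2) = -2*(21) + 1*(-28) = -70; iterating: T(2)=-70, T(3)=161, T(4)=-392, T(5)=945, T(6)=-2282, T(7)=5509, T(8)=-13300; answer -13300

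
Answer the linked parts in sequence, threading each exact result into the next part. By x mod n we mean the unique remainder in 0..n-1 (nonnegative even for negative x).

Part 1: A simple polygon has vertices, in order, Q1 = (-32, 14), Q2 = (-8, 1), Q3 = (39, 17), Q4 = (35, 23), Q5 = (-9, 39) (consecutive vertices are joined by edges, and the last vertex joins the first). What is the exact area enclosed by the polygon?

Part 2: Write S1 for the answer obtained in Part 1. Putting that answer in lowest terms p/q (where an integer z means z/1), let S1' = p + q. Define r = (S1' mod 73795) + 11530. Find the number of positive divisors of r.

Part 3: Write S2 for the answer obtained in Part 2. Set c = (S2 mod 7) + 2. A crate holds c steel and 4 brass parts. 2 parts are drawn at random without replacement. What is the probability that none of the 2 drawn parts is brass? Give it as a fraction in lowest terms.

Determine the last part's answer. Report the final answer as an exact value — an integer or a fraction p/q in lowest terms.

Part 1: cross terms: (-32*1 - -8*14)=80, (-8*17 - 39*1)=-175, (39*23 - 35*17)=302, (35*39 - -9*23)=1572, (-9*14 - -32*39)=1122; twice the area = |2901| = 2901; area = 2901/2; answer 2901/2
Part 2: S1 = 2901/2; threaded value p + q = 2903; r = 14433; 14433 = 3 * 17 * 283; number of divisors = (1+1) * (1+1) * (1+1) = 8; answer 8
Part 3: S2 = 8; c = 3; total draws C(7,2) = 21; favorable C(3,2) = 3; P = 1/7; answer 1/7

1/7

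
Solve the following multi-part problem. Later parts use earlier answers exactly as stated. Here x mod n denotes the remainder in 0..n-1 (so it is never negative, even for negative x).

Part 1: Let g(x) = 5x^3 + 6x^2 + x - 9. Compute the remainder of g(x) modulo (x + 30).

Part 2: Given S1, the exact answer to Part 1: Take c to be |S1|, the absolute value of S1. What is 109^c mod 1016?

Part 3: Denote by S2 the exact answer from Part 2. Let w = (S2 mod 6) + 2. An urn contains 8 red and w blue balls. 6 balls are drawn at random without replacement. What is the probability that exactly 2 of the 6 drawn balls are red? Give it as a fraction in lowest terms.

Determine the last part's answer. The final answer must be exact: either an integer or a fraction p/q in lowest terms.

Part 1: remainder = value at the root: 5*(-30)^3 + 6*(-30)^2 + 1*(-30)^1 - 9 = (-135000) + (5400) + (-30) + (-9) = -129639; answer -129639
Part 2: S1 = -129639; c = 129639; squarings mod 1016: 109^1=109, 109^2=705, 109^4=201, 109^8=777, 109^16=225, 109^32=841, 109^64=145, 109^128=705, 109^256=201, 109^512=777, 109^1024=225, 109^2048=841, 109^4096=145, 109^8192=705, 109^16384=201, 109^32768=777, 109^65536=225; 109^129639 = 109^1 * 109^2 * 109^4 * 109^32 * 109^64 * 109^512 * 109^2048 * 109^4096 * 109^8192 * 109^16384 * 109^32768 * 109^65536 = 5 (mod 1016); answer 5
Part 3: S2 = 5; w = 7; total draws C(15,6) = 5005; favorable C(8,2)*C(7,4) = 980; P = 28/143; answer 28/143

28/143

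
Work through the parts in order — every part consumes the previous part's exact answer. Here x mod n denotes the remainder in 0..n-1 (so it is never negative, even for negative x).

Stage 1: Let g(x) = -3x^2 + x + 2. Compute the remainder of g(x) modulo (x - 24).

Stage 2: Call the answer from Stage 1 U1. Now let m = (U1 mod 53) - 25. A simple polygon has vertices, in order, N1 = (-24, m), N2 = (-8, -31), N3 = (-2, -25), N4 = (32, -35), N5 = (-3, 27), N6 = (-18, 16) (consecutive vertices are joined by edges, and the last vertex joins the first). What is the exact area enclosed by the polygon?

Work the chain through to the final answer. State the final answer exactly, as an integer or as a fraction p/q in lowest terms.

3113/2

Stage 1: remainder = value at the root: -3*(24)^2 + 1*(24)^1 + 2 = (-1728) + (24) + (2) = -1702; answer -1702
Stage 2: U1 = -1702; m = 22; cross terms: (-24*-31 - -8*22)=920, (-8*-25 - -2*-31)=138, (-2*-35 - 32*-25)=870, (32*27 - -3*-35)=759, (-3*16 - -18*27)=438, (-18*22 - -24*16)=-12; twice the area = |3113| = 3113; area = 3113/2; answer 3113/2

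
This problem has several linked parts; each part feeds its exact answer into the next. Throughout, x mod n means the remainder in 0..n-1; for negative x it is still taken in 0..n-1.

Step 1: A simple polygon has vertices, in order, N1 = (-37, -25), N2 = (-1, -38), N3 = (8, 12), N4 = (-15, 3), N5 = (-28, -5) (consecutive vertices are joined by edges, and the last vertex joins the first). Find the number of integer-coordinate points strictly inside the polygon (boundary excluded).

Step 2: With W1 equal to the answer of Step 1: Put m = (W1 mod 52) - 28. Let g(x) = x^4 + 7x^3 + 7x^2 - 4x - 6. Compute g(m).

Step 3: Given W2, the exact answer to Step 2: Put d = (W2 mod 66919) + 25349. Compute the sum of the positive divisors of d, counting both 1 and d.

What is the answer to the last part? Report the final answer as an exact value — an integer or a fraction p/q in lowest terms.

Step 1: cross terms: (-37*-38 - -1*-25)=1381, (-1*12 - 8*-38)=292, (8*3 - -15*12)=204, (-15*-5 - -28*3)=159, (-28*-25 - -37*-5)=515; twice the area = |2551| = 2551; area = 2551/2; boundary points = 1 + 1 + 1 + 1 + 1 = 5; strictly interior points = area - boundary/2 + 1 = 1274; answer 1274
Step 2: W1 = 1274; m = -2; 1*(-2)^4 + 7*(-2)^3 + 7*(-2)^2 - 4*(-2)^1 - 6 = (16) + (-56) + (28) + (8) + (-6) = -10; answer -10
Step 3: W2 = -10; d = 92258; 92258 = 2 * 163 * 283; sigma = (1 + 2) * (1 + 163) * (1 + 283) = 3 * 164 * 284 = 139728; answer 139728

139728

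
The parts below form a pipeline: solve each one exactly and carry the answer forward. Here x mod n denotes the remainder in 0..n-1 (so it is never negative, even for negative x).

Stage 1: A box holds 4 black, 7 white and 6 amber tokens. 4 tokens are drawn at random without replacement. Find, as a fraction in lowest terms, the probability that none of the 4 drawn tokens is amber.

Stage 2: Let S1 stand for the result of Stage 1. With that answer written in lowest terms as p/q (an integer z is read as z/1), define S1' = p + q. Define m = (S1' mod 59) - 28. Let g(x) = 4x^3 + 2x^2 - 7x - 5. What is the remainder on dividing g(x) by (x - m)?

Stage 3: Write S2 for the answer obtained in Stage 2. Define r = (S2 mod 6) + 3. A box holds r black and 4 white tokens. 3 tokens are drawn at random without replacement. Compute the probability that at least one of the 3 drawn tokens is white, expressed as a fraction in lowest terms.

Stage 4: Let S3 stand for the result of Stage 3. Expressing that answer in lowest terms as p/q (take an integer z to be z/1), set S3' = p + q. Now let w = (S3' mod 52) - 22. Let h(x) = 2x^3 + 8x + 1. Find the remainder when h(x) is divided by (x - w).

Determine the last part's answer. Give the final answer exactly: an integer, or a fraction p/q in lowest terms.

-289

Stage 1: total draws C(17,4) = 2380; favorable C(11,4) = 330; P = 33/238; answer 33/238
Stage 2: S1 = 33/238; threaded value p + q = 271; m = 7; remainder = value at the root: 4*(7)^3 + 2*(7)^2 - 7*(7)^1 - 5 = (1372) + (98) + (-49) + (-5) = 1416; answer 1416
Stage 3: S2 = 1416; r = 3; total draws C(7,3) = 35; complement C(3,3) = 1; favorable 35 - 1 = 34; P = 34/35; answer 34/35
Stage 4: S3 = 34/35; threaded value p + q = 69; w = -5; remainder = value at the root: 2*(-5)^3 + 8*(-5)^1 + 1 = (-250) + (-40) + (1) = -289; answer -289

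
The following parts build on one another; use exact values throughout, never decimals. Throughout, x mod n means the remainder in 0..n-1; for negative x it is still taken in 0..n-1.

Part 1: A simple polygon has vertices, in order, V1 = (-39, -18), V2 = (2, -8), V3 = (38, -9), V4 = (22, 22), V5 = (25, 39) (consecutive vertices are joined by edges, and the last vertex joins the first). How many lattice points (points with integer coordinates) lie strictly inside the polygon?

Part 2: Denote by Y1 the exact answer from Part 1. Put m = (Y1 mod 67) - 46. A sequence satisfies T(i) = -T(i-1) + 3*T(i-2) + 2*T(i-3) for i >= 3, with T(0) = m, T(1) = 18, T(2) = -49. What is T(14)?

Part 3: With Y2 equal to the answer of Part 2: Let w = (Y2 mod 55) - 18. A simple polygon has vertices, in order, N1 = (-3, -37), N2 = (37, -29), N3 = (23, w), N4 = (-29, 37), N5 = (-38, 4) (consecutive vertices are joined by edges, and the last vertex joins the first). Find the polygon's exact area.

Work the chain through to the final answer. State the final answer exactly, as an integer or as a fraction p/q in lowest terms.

Part 1: cross terms: (-39*-8 - 2*-18)=348, (2*-9 - 38*-8)=286, (38*22 - 22*-9)=1034, (22*39 - 25*22)=308, (25*-18 - -39*39)=1071; twice the area = |3047| = 3047; area = 3047/2; boundary points = 1 + 1 + 1 + 1 + 1 = 5; strictly interior points = area - boundary/2 + 1 = 1522; answer 1522
Part 2: Y1 = 1522; m = 2; T(3) = -1*(-49) + 3*(18) + 2*(2) = 107; iterating: T(3)=107, T(4)=-218, T(5)=441, T(6)=-881, T(7)=1768, T(8)=-3529, T(9)=7071, T(10)=-14122, T(11)=28277, T(12)=-56501, T(13)=113088, T(14)=-226037; answer -226037
Part 3: Y2 = -226037; w = -5; cross terms: (-3*-29 - 37*-37)=1456, (37*-5 - 23*-29)=482, (23*37 - -29*-5)=706, (-29*4 - -38*37)=1290, (-38*-37 - -3*4)=1418; twice the area = |5352| = 5352; area = 2676; answer 2676

2676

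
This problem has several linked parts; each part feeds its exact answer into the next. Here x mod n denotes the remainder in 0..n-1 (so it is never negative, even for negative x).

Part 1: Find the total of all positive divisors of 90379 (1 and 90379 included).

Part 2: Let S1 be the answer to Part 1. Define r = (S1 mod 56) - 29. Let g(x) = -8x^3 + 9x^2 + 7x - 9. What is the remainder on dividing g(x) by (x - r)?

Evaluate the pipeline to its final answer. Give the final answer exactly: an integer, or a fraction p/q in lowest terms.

-92423

Part 1: 90379 is prime, so its only divisors are 1 and 90379; sigma = 1 + 90379 = 90380; answer 90380
Part 2: S1 = 90380; r = 23; remainder = value at the root: -8*(23)^3 + 9*(23)^2 + 7*(23)^1 - 9 = (-97336) + (4761) + (161) + (-9) = -92423; answer -92423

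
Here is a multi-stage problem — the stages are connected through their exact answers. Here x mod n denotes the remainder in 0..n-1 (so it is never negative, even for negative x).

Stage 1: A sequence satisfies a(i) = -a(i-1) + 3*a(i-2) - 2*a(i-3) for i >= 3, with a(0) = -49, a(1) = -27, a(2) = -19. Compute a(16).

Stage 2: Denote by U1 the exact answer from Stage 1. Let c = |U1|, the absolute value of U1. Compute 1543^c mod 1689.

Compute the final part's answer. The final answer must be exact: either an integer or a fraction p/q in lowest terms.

88

Stage 1: a(3) = -1*(-19) + 3*(-27) - 2*(-49) = 36; iterating: a(3)=36, a(4)=-39, a(5)=185, a(6)=-374, a(7)=1007, a(8)=-2499, a(9)=6268, a(10)=-15779, a(11)=39581, a(12)=-99454, a(13)=249755, a(14)=-627279, a(15)=1575452, a(16)=-3956799; answer -3956799
Stage 2: U1 = -3956799; c = 3956799; squarings mod 1689: 1543^1=1543, 1543^2=1048, 1543^4=454, 1543^8=58, 1543^16=1675, 1543^32=196, 1543^64=1258, 1543^128=1660, 1543^256=841, 1543^512=1279, 1543^1024=889, 1543^2048=1558, 1543^4096=271, 1543^8192=814, 1543^16384=508, 1543^32768=1336, 1543^65536=1312, 1543^131072=253, 1543^262144=1516, 1543^524288=1216, 1543^1048576=781, 1543^2097152=232; 1543^3956799 = 1543^1 * 1543^2 * 1543^4 * 1543^8 * 1543^16 * 1543^32 * 1543^8192 * 1543^16384 * 1543^262144 * 1543^524288 * 1543^1048576 * 1543^2097152 = 88 (mod 1689); answer 88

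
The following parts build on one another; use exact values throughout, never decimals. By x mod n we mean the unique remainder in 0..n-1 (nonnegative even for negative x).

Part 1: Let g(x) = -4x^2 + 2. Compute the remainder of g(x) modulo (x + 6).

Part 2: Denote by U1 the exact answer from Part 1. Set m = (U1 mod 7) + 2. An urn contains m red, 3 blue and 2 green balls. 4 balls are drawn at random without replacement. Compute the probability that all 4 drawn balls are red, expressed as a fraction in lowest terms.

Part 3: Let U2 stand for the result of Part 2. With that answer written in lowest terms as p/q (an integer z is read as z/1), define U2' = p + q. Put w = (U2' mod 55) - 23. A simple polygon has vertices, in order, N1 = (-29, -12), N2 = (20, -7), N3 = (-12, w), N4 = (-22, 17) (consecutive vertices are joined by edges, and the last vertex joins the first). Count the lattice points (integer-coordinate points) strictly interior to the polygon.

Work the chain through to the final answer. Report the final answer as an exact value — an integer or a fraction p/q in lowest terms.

1043

Part 1: remainder = value at the root: -4*(-6)^2 + 2 = (-144) + (2) = -142; answer -142
Part 2: U1 = -142; m = 7; total draws C(12,4) = 495; favorable C(7,4) = 35; P = 7/99; answer 7/99
Part 3: U2 = 7/99; threaded value p + q = 106; w = 28; cross terms: (-29*-7 - 20*-12)=443, (20*28 - -12*-7)=476, (-12*17 - -22*28)=412, (-22*-12 - -29*17)=757; twice the area = |2088| = 2088; area = 1044; boundary points = 1 + 1 + 1 + 1 = 4; strictly interior points = area - boundary/2 + 1 = 1043; answer 1043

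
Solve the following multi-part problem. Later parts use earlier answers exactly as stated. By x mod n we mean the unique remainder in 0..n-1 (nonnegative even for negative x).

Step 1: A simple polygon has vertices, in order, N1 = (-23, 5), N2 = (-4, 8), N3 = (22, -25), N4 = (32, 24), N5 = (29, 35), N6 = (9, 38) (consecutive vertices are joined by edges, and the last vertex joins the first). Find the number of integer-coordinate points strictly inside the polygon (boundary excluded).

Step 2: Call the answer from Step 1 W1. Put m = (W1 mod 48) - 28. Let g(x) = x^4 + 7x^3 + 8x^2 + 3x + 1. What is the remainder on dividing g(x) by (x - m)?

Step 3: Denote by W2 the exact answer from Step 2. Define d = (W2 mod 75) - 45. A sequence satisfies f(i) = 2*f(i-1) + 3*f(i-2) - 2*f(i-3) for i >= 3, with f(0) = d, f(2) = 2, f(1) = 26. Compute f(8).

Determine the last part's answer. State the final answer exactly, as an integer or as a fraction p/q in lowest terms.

19390

Step 1: cross terms: (-23*8 - -4*5)=-164, (-4*-25 - 22*8)=-76, (22*24 - 32*-25)=1328, (32*35 - 29*24)=424, (29*38 - 9*35)=787, (9*5 - -23*38)=919; twice the area = |3218| = 3218; area = 1609; boundary points = 1 + 1 + 1 + 1 + 1 + 1 = 6; strictly interior points = area - boundary/2 + 1 = 1607; answer 1607
Step 2: W1 = 1607; m = -5; remainder = value at the root: 1*(-5)^4 + 7*(-5)^3 + 8*(-5)^2 + 3*(-5)^1 + 1 = (625) + (-875) + (200) + (-15) + (1) = -64; answer -64
Step 3: W2 = -64; d = -34; f(3) = 2*(2) + 3*(26) - 2*(-34) = 150; iterating: f(3)=150, f(4)=254, f(5)=954, f(6)=2370, f(7)=7094, f(8)=19390; answer 19390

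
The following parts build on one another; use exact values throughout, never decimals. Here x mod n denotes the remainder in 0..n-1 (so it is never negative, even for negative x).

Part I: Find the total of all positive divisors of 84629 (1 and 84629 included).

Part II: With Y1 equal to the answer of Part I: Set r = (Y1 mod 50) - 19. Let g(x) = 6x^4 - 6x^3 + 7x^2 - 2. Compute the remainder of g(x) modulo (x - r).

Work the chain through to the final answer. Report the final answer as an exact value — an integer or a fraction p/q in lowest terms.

Part I: 84629 is prime, so its only divisors are 1 and 84629; sigma = 1 + 84629 = 84630; answer 84630
Part II: Y1 = 84630; r = 11; remainder = value at the root: 6*(11)^4 - 6*(11)^3 + 7*(11)^2 - 2 = (87846) + (-7986) + (847) + (-2) = 80705; answer 80705

80705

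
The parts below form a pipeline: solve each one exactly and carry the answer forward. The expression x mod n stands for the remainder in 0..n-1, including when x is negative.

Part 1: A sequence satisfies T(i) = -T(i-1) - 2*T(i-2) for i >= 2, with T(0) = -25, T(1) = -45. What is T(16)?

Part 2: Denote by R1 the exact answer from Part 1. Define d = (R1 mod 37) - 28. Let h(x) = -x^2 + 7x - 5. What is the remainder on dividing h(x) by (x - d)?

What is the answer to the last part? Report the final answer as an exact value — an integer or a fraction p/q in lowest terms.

7

Part 1: T(2) = -1*(-45) - 2*(-25) = 95; iterating: T(2)=95, T(3)=-5, T(4)=-185, T(5)=195, T(6)=175, T(7)=-565, T(8)=215, T(9)=915, T(10)=-1345, T(11)=-485, T(12)=3175, T(13)=-2205, T(14)=-4145, T(15)=8555, T(16)=-265; answer -265
Part 2: R1 = -265; d = 3; remainder = value at the root: -1*(3)^2 + 7*(3)^1 - 5 = (-9) + (21) + (-5) = 7; answer 7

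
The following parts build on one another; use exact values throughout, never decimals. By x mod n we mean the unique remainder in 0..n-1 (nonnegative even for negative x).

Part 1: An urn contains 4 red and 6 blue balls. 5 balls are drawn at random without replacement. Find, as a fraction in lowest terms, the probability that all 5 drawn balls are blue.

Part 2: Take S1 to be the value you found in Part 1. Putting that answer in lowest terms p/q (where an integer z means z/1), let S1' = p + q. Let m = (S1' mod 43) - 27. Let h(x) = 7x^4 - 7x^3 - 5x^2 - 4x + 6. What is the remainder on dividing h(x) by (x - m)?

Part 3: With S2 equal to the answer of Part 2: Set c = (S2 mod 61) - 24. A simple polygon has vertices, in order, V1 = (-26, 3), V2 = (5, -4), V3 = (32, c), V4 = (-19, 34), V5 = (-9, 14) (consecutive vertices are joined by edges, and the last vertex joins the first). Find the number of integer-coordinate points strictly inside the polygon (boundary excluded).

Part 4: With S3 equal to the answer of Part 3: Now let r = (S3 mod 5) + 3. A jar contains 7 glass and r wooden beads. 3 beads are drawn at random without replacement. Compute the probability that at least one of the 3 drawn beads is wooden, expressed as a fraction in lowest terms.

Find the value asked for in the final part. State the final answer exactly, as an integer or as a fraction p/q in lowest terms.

Part 1: total draws C(10,5) = 252; favorable C(6,5) = 6; P = 1/42; answer 1/42
Part 2: S1 = 1/42; threaded value p + q = 43; m = -27; remainder = value at the root: 7*(-27)^4 - 7*(-27)^3 - 5*(-27)^2 - 4*(-27)^1 + 6 = (3720087) + (137781) + (-3645) + (108) + (6) = 3854337; answer 3854337
Part 3: S2 = 3854337; c = 28; cross terms: (-26*-4 - 5*3)=89, (5*28 - 32*-4)=268, (32*34 - -19*28)=1620, (-19*14 - -9*34)=40, (-9*3 - -26*14)=337; twice the area = |2354| = 2354; area = 1177; boundary points = 1 + 1 + 3 + 10 + 1 = 16; strictly interior points = area - boundary/2 + 1 = 1170; answer 1170
Part 4: S3 = 1170; r = 3; total draws C(10,3) = 120; complement C(7,3) = 35; favorable 120 - 35 = 85; P = 17/24; answer 17/24

17/24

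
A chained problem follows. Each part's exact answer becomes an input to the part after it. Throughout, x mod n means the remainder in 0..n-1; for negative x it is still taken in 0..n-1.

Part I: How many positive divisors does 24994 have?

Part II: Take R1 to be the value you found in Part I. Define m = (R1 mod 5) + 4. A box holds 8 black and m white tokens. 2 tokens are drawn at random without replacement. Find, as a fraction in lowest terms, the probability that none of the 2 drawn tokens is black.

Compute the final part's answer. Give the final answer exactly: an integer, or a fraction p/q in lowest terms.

Part I: 24994 = 2 * 12497; number of divisors = (1+1) * (1+1) = 4; answer 4
Part II: R1 = 4; m = 8; total draws C(16,2) = 120; favorable C(8,2) = 28; P = 7/30; answer 7/30

7/30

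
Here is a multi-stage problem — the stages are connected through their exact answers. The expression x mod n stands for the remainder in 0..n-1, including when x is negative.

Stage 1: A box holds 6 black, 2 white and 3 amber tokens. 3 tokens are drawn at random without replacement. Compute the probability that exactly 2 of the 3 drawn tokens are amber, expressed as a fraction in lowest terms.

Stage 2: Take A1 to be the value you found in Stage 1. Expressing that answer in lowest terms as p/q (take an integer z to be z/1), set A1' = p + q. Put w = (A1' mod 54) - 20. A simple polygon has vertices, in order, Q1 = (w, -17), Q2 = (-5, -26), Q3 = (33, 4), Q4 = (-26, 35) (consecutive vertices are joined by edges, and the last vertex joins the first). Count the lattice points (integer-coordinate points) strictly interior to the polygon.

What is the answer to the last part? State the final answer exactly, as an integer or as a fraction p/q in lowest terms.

Stage 1: total draws C(11,3) = 165; favorable C(3,2)*C(8,1) = 24; P = 8/55; answer 8/55
Stage 2: A1 = 8/55; threaded value p + q = 63; w = -11; cross terms: (-11*-26 - -5*-17)=201, (-5*4 - 33*-26)=838, (33*35 - -26*4)=1259, (-26*-17 - -11*35)=827; twice the area = |3125| = 3125; area = 3125/2; boundary points = 3 + 2 + 1 + 1 = 7; strictly interior points = area - boundary/2 + 1 = 1560; answer 1560

1560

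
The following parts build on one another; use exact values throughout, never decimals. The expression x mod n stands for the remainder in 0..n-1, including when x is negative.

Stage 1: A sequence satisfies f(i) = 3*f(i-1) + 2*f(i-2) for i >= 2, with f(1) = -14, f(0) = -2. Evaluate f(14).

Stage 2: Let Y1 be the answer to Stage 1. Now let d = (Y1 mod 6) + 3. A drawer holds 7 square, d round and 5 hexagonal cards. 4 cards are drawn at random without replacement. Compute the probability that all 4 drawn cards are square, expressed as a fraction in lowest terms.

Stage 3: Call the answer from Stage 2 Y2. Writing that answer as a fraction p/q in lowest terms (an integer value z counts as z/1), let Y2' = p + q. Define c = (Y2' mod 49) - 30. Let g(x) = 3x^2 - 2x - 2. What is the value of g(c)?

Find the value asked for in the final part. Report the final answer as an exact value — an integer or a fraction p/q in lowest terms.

Stage 1: f(2) = 3*(-14) + 2*(-2) = -46; iterating: f(2)=-46, f(3)=-166, f(4)=-590, f(5)=-2102, f(6)=-7486, f(7)=-26662, f(8)=-94958, f(9)=-338198, f(10)=-1204510, f(11)=-4289926, f(12)=-15278798, f(13)=-54416246, f(14)=-193806334; answer -193806334
Stage 2: Y1 = -193806334; d = 5; total draws C(17,4) = 2380; favorable C(7,4) = 35; P = 1/68; answer 1/68
Stage 3: Y2 = 1/68; threaded value p + q = 69; c = -10; 3*(-10)^2 - 2*(-10)^1 - 2 = (300) + (20) + (-2) = 318; answer 318

318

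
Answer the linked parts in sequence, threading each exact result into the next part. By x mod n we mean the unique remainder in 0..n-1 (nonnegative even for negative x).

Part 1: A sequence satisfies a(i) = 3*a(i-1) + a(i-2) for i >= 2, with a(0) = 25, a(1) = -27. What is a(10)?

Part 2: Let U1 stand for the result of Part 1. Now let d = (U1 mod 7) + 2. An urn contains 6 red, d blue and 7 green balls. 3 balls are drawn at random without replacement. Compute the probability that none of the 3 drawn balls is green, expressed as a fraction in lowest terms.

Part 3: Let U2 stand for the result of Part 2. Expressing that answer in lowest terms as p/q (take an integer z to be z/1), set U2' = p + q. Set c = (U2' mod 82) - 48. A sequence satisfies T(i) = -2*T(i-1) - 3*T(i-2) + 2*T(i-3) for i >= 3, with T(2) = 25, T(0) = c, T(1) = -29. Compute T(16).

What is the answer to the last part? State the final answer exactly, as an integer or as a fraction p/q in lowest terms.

-5067

Part 1: a(2) = 3*(-27) + 1*(25) = -56; iterating: a(2)=-56, a(3)=-195, a(4)=-641, a(5)=-2118, a(6)=-6995, a(7)=-23103, a(8)=-76304, a(9)=-252015, a(10)=-832349; answer -832349
Part 2: U1 = -832349; d = 2; total draws C(15,3) = 455; favorable C(8,3) = 56; P = 8/65; answer 8/65
Part 3: U2 = 8/65; threaded value p + q = 73; c = 25; T(3) = -2*(25) - 3*(-29) + 2*(25) = 87; iterating: T(3)=87, T(4)=-307, T(5)=403, T(6)=289, T(7)=-2401, T(8)=4741, T(9)=-1701, T(10)=-15623, T(11)=45831, T(12)=-48195, T(13)=-72349, T(14)=380945, T(15)=-641233, T(16)=-5067; answer -5067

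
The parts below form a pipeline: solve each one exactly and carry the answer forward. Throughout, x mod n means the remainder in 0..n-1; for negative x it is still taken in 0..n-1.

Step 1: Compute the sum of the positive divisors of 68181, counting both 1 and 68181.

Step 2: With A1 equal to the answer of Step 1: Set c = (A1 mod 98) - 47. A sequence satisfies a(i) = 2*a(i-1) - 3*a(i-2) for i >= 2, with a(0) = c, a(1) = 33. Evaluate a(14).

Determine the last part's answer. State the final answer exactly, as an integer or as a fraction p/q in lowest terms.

Step 1: 68181 = 3 * 22727; sigma = (1 + 3) * (1 + 22727) = 4 * 22728 = 90912; answer 90912
Step 2: A1 = 90912; c = 19; a(2) = 2*(33) - 3*(19) = 9; iterating: a(2)=9, a(3)=-81, a(4)=-189, a(5)=-135, a(6)=297, a(7)=999, a(8)=1107, a(9)=-783, a(10)=-4887, a(11)=-7425, a(12)=-189, a(13)=21897, a(14)=44361; answer 44361

44361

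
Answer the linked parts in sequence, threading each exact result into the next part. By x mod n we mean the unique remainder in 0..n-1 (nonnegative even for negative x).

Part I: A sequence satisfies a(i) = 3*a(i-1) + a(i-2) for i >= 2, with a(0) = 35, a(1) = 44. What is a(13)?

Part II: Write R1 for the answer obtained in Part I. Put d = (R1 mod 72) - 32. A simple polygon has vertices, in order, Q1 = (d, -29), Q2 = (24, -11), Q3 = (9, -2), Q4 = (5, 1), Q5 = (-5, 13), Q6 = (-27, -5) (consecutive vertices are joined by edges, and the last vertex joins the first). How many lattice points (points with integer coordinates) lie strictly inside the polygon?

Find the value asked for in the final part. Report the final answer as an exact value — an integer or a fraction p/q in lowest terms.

Part I: a(2) = 3*(44) + 1*(35) = 167; iterating: a(2)=167, a(3)=545, a(4)=1802, a(5)=5951, a(6)=19655, a(7)=64916, a(8)=214403, a(9)=708125, a(10)=2338778, a(11)=7724459, a(12)=25512155, a(13)=84260924; answer 84260924
Part II: R1 = 84260924; d = 12; cross terms: (12*-11 - 24*-29)=564, (24*-2 - 9*-11)=51, (9*1 - 5*-2)=19, (5*13 - -5*1)=70, (-5*-5 - -27*13)=376, (-27*-29 - 12*-5)=843; twice the area = |1923| = 1923; area = 1923/2; boundary points = 6 + 3 + 1 + 2 + 2 + 3 = 17; strictly interior points = area - boundary/2 + 1 = 954; answer 954

954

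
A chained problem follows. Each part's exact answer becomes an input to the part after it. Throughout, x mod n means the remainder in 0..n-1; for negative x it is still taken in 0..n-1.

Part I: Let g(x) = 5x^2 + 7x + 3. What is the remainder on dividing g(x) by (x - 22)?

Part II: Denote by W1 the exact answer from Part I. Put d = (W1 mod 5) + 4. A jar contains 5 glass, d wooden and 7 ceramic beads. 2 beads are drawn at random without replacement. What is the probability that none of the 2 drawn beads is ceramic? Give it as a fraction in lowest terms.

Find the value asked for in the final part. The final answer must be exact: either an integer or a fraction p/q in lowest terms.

Part I: remainder = value at the root: 5*(22)^2 + 7*(22)^1 + 3 = (2420) + (154) + (3) = 2577; answer 2577
Part II: W1 = 2577; d = 6; total draws C(18,2) = 153; favorable C(11,2) = 55; P = 55/153; answer 55/153

55/153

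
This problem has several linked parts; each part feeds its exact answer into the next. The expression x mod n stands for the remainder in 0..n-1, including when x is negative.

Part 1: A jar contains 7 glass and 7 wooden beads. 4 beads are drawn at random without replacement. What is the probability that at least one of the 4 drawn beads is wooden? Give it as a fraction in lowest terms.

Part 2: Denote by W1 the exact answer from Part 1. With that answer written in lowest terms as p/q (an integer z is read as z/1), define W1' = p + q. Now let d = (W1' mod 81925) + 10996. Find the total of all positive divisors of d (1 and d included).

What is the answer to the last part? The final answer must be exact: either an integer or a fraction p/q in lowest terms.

18720

Part 1: total draws C(14,4) = 1001; complement C(7,4) = 35; favorable 1001 - 35 = 966; P = 138/143; answer 138/143
Part 2: W1 = 138/143; threaded value p + q = 281; d = 11277; 11277 = 3^2 * 7 * 179; sigma = (1 + 3 + 9) * (1 + 7) * (1 + 179) = 13 * 8 * 180 = 18720; answer 18720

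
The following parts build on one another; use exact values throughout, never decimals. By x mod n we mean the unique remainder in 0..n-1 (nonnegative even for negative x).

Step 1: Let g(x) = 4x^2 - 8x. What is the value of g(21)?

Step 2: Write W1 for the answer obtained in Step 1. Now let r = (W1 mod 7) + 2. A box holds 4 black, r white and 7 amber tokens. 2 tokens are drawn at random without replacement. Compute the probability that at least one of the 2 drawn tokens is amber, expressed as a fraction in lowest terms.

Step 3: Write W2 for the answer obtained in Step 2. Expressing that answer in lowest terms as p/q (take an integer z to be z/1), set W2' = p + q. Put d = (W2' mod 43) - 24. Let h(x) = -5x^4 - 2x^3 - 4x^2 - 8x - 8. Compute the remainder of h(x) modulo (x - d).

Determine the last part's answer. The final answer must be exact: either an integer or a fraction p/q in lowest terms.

-785448

Step 1: 4*(21)^2 - 8*(21)^1 = (1764) + (-168) = 1596; answer 1596
Step 2: W1 = 1596; r = 2; total draws C(13,2) = 78; complement C(6,2) = 15; favorable 78 - 15 = 63; P = 21/26; answer 21/26
Step 3: W2 = 21/26; threaded value p + q = 47; d = -20; remainder = value at the root: -5*(-20)^4 - 2*(-20)^3 - 4*(-20)^2 - 8*(-20)^1 - 8 = (-800000) + (16000) + (-1600) + (160) + (-8) = -785448; answer -785448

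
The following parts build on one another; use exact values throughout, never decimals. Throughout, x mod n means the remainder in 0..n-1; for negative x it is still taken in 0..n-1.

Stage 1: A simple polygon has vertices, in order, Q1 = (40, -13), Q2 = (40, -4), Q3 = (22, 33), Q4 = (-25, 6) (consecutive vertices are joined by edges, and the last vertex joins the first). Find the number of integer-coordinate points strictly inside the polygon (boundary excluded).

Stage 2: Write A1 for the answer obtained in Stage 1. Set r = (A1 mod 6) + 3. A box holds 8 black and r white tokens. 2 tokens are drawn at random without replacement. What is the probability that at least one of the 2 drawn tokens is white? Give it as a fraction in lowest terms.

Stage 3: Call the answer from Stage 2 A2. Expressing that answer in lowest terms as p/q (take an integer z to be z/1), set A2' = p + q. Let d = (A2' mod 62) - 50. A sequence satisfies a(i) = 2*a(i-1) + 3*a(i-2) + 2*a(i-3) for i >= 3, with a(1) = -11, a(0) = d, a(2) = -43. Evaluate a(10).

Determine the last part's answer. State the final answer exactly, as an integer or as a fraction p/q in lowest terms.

Stage 1: cross terms: (40*-4 - 40*-13)=360, (40*33 - 22*-4)=1408, (22*6 - -25*33)=957, (-25*-13 - 40*6)=85; twice the area = |2810| = 2810; area = 1405; boundary points = 9 + 1 + 1 + 1 = 12; strictly interior points = area - boundary/2 + 1 = 1400; answer 1400
Stage 2: A1 = 1400; r = 5; total draws C(13,2) = 78; complement C(8,2) = 28; favorable 78 - 28 = 50; P = 25/39; answer 25/39
Stage 3: A2 = 25/39; threaded value p + q = 64; d = -48; a(3) = 2*(-43) + 3*(-11) + 2*(-48) = -215; iterating: a(3)=-215, a(4)=-581, a(5)=-1893, a(6)=-5959, a(7)=-18759, a(8)=-59181, a(9)=-186557, a(10)=-588175; answer -588175

-588175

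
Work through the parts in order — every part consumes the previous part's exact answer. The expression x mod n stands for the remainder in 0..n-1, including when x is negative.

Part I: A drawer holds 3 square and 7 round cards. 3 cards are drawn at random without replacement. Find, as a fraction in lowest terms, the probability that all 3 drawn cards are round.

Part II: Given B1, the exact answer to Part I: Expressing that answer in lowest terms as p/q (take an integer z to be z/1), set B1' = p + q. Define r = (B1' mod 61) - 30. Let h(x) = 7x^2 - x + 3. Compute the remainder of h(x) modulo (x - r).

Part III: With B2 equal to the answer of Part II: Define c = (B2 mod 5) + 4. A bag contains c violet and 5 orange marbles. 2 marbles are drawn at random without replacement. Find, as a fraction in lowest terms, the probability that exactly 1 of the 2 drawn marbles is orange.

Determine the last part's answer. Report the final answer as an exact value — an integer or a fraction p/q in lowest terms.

20/39

Part I: total draws C(10,3) = 120; favorable C(7,3) = 35; P = 7/24; answer 7/24
Part II: B1 = 7/24; threaded value p + q = 31; r = 1; remainder = value at the root: 7*(1)^2 - 1*(1)^1 + 3 = (7) + (-1) + (3) = 9; answer 9
Part III: B2 = 9; c = 8; total draws C(13,2) = 78; favorable C(5,1)*C(8,1) = 40; P = 20/39; answer 20/39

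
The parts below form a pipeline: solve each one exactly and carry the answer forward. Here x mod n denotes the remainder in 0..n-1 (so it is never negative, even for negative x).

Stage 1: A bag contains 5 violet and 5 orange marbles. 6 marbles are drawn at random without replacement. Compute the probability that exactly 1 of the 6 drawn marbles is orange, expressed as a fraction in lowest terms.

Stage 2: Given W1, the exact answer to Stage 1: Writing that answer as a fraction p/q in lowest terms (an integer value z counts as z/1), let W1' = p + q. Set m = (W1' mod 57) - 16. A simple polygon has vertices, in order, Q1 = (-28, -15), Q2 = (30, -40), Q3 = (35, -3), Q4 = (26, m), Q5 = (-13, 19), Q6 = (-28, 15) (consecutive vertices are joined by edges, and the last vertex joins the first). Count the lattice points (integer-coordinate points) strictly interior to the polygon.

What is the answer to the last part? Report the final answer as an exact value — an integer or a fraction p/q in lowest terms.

Stage 1: total draws C(10,6) = 210; favorable C(5,1)*C(5,5) = 5; P = 1/42; answer 1/42
Stage 2: W1 = 1/42; threaded value p + q = 43; m = 27; cross terms: (-28*-40 - 30*-15)=1570, (30*-3 - 35*-40)=1310, (35*27 - 26*-3)=1023, (26*19 - -13*27)=845, (-13*15 - -28*19)=337, (-28*-15 - -28*15)=840; twice the area = |5925| = 5925; area = 5925/2; boundary points = 1 + 1 + 3 + 1 + 1 + 30 = 37; strictly interior points = area - boundary/2 + 1 = 2945; answer 2945

2945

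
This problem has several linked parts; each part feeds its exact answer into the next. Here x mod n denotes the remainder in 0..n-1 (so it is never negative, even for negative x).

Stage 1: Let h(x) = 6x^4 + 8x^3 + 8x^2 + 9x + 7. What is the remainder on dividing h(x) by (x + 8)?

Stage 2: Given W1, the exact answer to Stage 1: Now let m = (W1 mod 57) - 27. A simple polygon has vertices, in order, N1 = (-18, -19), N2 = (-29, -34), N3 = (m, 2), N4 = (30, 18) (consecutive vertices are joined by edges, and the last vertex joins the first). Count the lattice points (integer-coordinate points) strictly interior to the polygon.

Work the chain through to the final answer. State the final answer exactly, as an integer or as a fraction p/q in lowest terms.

Stage 1: remainder = value at the root: 6*(-8)^4 + 8*(-8)^3 + 8*(-8)^2 + 9*(-8)^1 + 7 = (24576) + (-4096) + (512) + (-72) + (7) = 20927; answer 20927
Stage 2: W1 = 20927; m = -19; cross terms: (-18*-34 - -29*-19)=61, (-29*2 - -19*-34)=-704, (-19*18 - 30*2)=-402, (30*-19 - -18*18)=-246; twice the area = |-1291| = 1291; area = 1291/2; boundary points = 1 + 2 + 1 + 1 = 5; strictly interior points = area - boundary/2 + 1 = 644; answer 644

644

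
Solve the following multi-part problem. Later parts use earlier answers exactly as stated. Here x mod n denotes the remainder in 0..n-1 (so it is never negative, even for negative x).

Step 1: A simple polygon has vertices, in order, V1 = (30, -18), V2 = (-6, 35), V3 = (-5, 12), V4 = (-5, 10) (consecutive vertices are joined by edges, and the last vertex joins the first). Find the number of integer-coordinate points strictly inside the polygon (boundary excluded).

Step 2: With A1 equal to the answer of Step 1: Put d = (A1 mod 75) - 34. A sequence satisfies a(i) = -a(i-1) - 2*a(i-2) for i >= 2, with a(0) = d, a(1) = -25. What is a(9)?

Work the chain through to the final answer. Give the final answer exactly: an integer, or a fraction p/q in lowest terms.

371

Step 1: cross terms: (30*35 - -6*-18)=942, (-6*12 - -5*35)=103, (-5*10 - -5*12)=10, (-5*-18 - 30*10)=-210; twice the area = |845| = 845; area = 845/2; boundary points = 1 + 1 + 2 + 7 = 11; strictly interior points = area - boundary/2 + 1 = 418; answer 418
Step 2: A1 = 418; d = 9; a(2) = -1*(-25) - 2*(9) = 7; iterating: a(2)=7, a(3)=43, a(4)=-57, a(5)=-29, a(6)=143, a(7)=-85, a(8)=-201, a(9)=371; answer 371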